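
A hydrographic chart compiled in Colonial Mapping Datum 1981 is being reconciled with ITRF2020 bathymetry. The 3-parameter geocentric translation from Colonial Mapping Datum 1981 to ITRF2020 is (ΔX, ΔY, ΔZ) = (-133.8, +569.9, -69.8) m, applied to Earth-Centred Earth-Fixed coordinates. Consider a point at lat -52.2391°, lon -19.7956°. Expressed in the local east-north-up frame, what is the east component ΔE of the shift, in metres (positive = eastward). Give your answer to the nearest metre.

ΔE = 491 m

At φ = -52.2391°, λ = -19.7956°: sin φ = -0.790573, cos φ = 0.612368, sin λ = -0.338666, cos λ = 0.940907.
ΔE = −sin λ·ΔX + cos λ·ΔY = −(-0.338666)·(-133.8) + (0.940907)·(569.9) = 490.91 m.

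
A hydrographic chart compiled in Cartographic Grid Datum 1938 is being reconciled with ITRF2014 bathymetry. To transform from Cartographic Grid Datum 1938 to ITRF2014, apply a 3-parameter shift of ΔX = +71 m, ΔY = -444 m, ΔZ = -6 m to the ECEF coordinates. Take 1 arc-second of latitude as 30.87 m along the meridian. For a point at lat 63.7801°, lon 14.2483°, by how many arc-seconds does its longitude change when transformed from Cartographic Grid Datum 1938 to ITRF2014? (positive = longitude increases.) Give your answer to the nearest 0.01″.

sin φ = 0.897105, cos φ = 0.441817, sin λ = 0.246125, cos λ = 0.969238.
East component: ΔE = −sin λ·ΔX + cos λ·ΔY = −(0.246125)(71) + (0.969238)(-444) = -447.82 m.
1° of latitude spans 3600 × 30.87 = 111132 m; at latitude φ, 1° of longitude spans that × cos φ = 49100.1 m, so Δλ = -447.82 / 49100.1 × 3600 = -32.834″.

Δλ = -32.83″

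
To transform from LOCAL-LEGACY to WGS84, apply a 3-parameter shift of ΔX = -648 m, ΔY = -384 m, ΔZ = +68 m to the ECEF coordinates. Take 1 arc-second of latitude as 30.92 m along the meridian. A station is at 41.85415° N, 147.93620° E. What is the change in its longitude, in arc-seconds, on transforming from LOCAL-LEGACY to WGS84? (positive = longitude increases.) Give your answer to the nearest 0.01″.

sin φ = 0.667237, cos φ = 0.744846, sin λ = 0.530863, cos λ = -0.847457.
East component: ΔE = −sin λ·ΔX + cos λ·ΔY = −(0.530863)(-648) + (-0.847457)(-384) = 669.42 m.
1° of latitude spans 3600 × 30.92 = 111312 m; at latitude φ, 1° of longitude spans that × cos φ = 82910.3 m, so Δλ = 669.42 / 82910.3 × 3600 = 29.067″.

Δλ = 29.07″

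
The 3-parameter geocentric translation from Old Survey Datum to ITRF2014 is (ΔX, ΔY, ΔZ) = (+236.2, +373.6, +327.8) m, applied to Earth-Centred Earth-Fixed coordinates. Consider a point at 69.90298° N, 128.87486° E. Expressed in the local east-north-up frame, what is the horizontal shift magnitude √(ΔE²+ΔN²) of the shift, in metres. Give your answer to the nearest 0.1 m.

At φ = 69.90298°, λ = 128.87486°: sin φ = 0.939112, cos φ = 0.343611, sin λ = 0.778519, cos λ = -0.627622.
ΔE = −sin λ·ΔX + cos λ·ΔY = −(0.778519)·(236.2) + (-0.627622)·(373.6) = -418.37 m.
ΔN = −sin φ cos λ·ΔX − sin φ sin λ·ΔY + cos φ·ΔZ = −(0.939112)(-0.627622)(236.2) − (0.939112)(0.778519)(373.6) + (0.343611)(327.8) = -21.29 m.
Horizontal magnitude = √(ΔE² + ΔN²) = √((-418.37)² + (-21.29)²) = 418.91 m.

418.9 m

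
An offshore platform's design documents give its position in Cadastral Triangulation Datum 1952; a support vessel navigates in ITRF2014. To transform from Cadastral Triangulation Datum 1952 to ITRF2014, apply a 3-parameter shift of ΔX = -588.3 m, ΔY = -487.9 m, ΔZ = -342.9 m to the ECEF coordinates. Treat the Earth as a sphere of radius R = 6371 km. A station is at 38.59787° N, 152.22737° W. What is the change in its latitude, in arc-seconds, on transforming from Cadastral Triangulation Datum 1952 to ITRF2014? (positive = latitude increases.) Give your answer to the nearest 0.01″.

sin φ = 0.623851, cos φ = 0.781544, sin λ = -0.465964, cos λ = -0.884804.
North component: ΔN = −sin φ cos λ·ΔX − sin φ sin λ·ΔY + cos φ·ΔZ = −(0.623851)(-0.884804)(-588.3) − (0.623851)(-0.465964)(-487.9) + (0.781544)(-342.9) = -734.55 m.
1° of latitude spans πR/180 = 111195 m, so Δφ = -734.55 / 111195 × 3600 = -23.782″.

Δφ = -23.78″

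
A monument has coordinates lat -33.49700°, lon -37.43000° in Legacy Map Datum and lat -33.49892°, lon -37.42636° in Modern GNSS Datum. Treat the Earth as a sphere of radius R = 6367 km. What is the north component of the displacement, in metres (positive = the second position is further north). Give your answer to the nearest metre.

ΔN = -213 m

Δφ = -33.49892° − -33.49700° = -0.00192°; Δλ = -37.42636° − -37.43000° = +0.00364°.
1° along a meridian = πR/180 = 111125 m.
ΔN = Δφ × 111125 = -213.4 m; ΔE = Δλ × 111125 × cos(-33.49700°) = +0.00364 × 111125 × 0.833915 = 337.3 m.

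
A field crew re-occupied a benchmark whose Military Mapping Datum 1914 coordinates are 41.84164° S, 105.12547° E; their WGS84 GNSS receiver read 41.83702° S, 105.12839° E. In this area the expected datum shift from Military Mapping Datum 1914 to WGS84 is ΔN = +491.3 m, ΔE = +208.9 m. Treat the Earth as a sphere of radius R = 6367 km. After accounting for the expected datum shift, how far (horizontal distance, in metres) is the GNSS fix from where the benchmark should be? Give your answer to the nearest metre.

Observed coordinate differences: Δφ = +0.00462°, Δλ = +0.00292°.
Converting to metres (1° lat = 111125 m, cos φ = 0.744991): observed ΔN = 513.4 m, observed ΔE = 241.7 m.
Subtracting the expected shift leaves a residual of 513.4 − (491.3) = 22.1 m north and 241.7 − (208.9) = 32.8 m east.
Residual distance = √(22.1² + 32.8²) = 39.6 m.

40 m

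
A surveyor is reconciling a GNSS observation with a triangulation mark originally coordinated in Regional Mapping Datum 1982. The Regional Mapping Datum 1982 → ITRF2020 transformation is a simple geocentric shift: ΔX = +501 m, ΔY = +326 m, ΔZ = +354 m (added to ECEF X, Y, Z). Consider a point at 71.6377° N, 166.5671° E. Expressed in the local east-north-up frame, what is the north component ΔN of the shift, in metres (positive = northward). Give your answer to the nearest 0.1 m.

At φ = 71.6377°, λ = 166.5671°: sin φ = 0.949083, cos φ = 0.315025, sin λ = 0.232306, cos λ = -0.972643.
ΔN = −sin φ cos λ·ΔX − sin φ sin λ·ΔY + cos φ·ΔZ = −(0.949083)(-0.972643)(501) − (0.949083)(0.232306)(326) + (0.315025)(354) = 502.13 m.

ΔN = 502.1 m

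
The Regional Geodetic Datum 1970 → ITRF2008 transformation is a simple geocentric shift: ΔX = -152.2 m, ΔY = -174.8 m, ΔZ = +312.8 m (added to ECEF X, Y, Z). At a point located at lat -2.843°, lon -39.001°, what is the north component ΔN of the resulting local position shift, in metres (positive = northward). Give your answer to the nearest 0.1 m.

ΔN = 312.0 m

The local north axis is (−sin φ cos λ, −sin φ sin λ, cos φ), giving ΔN = -5.867 + 5.456 + 312.415 = 312.00 m.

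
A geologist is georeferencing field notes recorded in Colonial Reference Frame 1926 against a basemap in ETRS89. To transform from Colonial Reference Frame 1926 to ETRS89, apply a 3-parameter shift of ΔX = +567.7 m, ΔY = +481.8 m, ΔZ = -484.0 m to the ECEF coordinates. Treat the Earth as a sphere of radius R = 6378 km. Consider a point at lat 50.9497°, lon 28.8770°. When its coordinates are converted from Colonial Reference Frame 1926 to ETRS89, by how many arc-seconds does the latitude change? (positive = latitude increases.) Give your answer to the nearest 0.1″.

sin φ = 0.776593, cos φ = 0.630002, sin λ = 0.482931, cos λ = 0.875658.
North component: ΔN = −sin φ cos λ·ΔX − sin φ sin λ·ΔY + cos φ·ΔZ = −(0.776593)(0.875658)(567.7) − (0.776593)(0.482931)(481.8) + (0.630002)(-484.0) = -871.67 m.
1° of latitude spans πR/180 = 111317 m, so Δφ = -871.67 / 111317 × 3600 = -28.190″.

Δφ = -28.2″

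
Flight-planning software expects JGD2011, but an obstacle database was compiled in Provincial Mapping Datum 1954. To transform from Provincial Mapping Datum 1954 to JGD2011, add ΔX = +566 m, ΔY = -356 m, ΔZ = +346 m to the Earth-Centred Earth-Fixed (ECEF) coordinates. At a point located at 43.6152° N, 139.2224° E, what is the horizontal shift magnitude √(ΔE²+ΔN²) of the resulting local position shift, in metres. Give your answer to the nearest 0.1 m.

The local east axis at (φ, λ) is (−sin λ, cos λ, 0), so ΔE = −sin(139.2224°)·566 + cos(139.2224°)·(-356) = -100.09 m.
The local north axis is (−sin φ cos λ, −sin φ sin λ, cos φ), giving ΔN = 295.656 + 160.390 + 250.500 = 706.55 m.
Horizontal magnitude = √(ΔE² + ΔN²) = √((-100.09)² + 706.55²) = 713.60 m.

713.6 m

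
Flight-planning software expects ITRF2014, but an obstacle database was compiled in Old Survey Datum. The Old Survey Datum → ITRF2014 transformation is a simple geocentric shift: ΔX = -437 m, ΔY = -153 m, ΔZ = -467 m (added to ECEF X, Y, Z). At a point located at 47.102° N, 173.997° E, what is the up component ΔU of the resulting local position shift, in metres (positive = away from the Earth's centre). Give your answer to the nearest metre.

ΔU = -57 m

The local up (radial) axis is (cos φ cos λ, cos φ sin λ, sin φ), giving ΔU = 295.833 − 10.892 − 342.109 = -57.17 m.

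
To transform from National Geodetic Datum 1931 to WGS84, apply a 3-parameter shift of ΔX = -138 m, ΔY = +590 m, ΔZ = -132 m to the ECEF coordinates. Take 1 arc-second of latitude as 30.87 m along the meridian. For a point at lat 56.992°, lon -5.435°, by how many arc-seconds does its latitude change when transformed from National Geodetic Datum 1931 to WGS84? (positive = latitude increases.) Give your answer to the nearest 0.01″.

sin φ = 0.838595, cos φ = 0.544756, sin λ = -0.094716, cos λ = 0.995504.
North component: ΔN = −sin φ cos λ·ΔX − sin φ sin λ·ΔY + cos φ·ΔZ = −(0.838595)(0.995504)(-138) − (0.838595)(-0.094716)(590) + (0.544756)(-132) = 90.16 m.
1° of latitude spans 3600 × 30.87 = 111132 m, so Δφ = 90.16 / 111132 × 3600 = 2.921″.

Δφ = 2.92″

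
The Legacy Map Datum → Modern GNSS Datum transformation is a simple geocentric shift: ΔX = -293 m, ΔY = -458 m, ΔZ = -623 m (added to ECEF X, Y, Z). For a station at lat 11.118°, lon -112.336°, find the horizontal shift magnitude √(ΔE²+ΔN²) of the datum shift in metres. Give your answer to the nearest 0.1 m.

721.0 m

At φ = 11.118°, λ = -112.336°: sin φ = 0.192830, cos φ = 0.981232, sin λ = -0.924971, cos λ = -0.380037.
ΔE = −sin λ·ΔX + cos λ·ΔY = −(-0.924971)·(-293) + (-0.380037)·(-458) = -96.96 m.
ΔN = −sin φ cos λ·ΔX − sin φ sin λ·ΔY + cos φ·ΔZ = −(0.192830)(-0.380037)(-293) − (0.192830)(-0.924971)(-458) + (0.981232)(-623) = -714.47 m.
Horizontal magnitude = √(ΔE² + ΔN²) = √((-96.96)² + (-714.47)²) = 721.02 m.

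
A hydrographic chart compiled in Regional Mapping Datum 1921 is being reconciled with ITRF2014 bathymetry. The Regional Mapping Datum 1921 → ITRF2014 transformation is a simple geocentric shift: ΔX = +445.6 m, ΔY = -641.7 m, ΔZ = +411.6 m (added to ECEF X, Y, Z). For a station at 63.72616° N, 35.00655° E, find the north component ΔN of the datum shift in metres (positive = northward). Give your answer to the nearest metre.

At φ = 63.72616°, λ = 35.00655°: sin φ = 0.896689, cos φ = 0.442662, sin λ = 0.573670, cos λ = 0.819086.
ΔN = −sin φ cos λ·ΔX − sin φ sin λ·ΔY + cos φ·ΔZ = −(0.896689)(0.819086)(445.6) − (0.896689)(0.573670)(-641.7) + (0.442662)(411.6) = 185.01 m.

ΔN = 185 m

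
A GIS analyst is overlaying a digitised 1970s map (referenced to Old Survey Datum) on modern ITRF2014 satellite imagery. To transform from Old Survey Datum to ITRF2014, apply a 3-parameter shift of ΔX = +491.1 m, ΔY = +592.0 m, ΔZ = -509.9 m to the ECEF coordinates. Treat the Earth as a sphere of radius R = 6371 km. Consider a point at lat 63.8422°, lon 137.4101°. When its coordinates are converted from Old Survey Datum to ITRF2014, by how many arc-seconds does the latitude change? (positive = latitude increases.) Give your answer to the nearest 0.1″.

Δφ = -8.4″

sin φ = 0.897583, cos φ = 0.440845, sin λ = 0.676746, cos λ = -0.736216.
North component: ΔN = −sin φ cos λ·ΔX − sin φ sin λ·ΔY + cos φ·ΔZ = −(0.897583)(-0.736216)(491.1) − (0.897583)(0.676746)(592.0) + (0.440845)(-509.9) = -259.86 m.
1° of latitude spans πR/180 = 111195 m, so Δφ = -259.86 / 111195 × 3600 = -8.413″.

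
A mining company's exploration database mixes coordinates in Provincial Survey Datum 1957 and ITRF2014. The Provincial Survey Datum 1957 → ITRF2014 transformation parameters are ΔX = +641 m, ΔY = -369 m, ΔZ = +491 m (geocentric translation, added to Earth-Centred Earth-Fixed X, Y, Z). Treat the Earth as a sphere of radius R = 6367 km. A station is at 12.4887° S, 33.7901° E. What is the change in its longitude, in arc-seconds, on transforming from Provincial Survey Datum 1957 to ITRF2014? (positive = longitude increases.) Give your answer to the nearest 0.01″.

sin φ = -0.216247, cos φ = 0.976339, sin λ = 0.556152, cos λ = 0.831081.
East component: ΔE = −sin λ·ΔX + cos λ·ΔY = −(0.556152)(641) + (0.831081)(-369) = -663.16 m.
1° of latitude spans πR/180 = 111125 m; at latitude φ, 1° of longitude spans that × cos φ = 108495.7 m, so Δλ = -663.16 / 108495.7 × 3600 = -22.004″.

Δλ = -22.00″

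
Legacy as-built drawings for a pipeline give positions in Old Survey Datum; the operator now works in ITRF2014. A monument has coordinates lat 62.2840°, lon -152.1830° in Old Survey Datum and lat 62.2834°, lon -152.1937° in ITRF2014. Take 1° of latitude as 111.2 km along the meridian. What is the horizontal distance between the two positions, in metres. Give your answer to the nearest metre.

Δφ = 62.2834° − 62.2840° = -0.0006°; Δλ = -152.1937° − -152.1830° = -0.0107°.
ΔN = Δφ × 111200 = -66.7 m; ΔE = Δλ × 111200 × cos(62.2840°) = -0.0107 × 111200 × 0.465089 = -553.4 m.
Distance = √(ΔE² + ΔN²) = √((-553.4)² + (-66.7)²) = 557.4 m.

557 m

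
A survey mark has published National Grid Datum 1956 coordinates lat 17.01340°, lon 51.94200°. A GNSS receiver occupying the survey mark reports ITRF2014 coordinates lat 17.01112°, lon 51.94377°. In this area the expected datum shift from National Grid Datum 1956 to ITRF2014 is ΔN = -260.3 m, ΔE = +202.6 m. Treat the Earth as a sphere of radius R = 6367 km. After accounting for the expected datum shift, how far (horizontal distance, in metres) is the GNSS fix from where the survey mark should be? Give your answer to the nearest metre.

Observed coordinate differences: Δφ = -0.00228°, Δλ = +0.00177°.
Converting to metres (1° lat = 111125 m, cos φ = 0.956236): observed ΔN = -253.4 m, observed ΔE = 188.1 m.
Subtracting the expected shift leaves a residual of -253.4 − (-260.3) = 6.9 m north and 188.1 − (202.6) = -14.5 m east.
Residual distance = √(6.9² + (-14.5)²) = 16.1 m.

16 m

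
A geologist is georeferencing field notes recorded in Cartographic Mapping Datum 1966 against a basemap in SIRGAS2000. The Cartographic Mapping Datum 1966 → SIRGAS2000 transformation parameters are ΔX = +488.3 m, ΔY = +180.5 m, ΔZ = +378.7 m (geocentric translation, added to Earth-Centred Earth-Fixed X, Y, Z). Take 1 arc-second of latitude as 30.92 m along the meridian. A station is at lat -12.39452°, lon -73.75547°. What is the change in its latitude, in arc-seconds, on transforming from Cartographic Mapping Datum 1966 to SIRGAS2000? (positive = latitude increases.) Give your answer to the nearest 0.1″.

Δφ = 11.7″

sin φ = -0.214642, cos φ = 0.976693, sin λ = -0.960077, cos λ = 0.279737.
North component: ΔN = −sin φ cos λ·ΔX − sin φ sin λ·ΔY + cos φ·ΔZ = −(-0.214642)(0.279737)(488.3) − (-0.214642)(-0.960077)(180.5) + (0.976693)(378.7) = 362.00 m.
1° of latitude spans 3600 × 30.92 = 111312 m, so Δφ = 362.00 / 111312 × 3600 = 11.708″.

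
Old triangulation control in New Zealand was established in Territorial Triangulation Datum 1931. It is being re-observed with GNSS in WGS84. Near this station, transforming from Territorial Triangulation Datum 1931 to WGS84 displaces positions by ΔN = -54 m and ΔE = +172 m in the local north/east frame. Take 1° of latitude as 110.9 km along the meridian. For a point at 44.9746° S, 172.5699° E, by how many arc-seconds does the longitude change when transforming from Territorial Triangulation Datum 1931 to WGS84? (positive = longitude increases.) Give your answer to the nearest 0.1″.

Δλ = 7.9″

At latitude -44.9746°, cos φ = 0.707420.
1° of longitude at this latitude = 110.9 × cos φ = 78.45 km, so Δλ = 172.0 / 78452.9 = 0.0021924° = 7.893″.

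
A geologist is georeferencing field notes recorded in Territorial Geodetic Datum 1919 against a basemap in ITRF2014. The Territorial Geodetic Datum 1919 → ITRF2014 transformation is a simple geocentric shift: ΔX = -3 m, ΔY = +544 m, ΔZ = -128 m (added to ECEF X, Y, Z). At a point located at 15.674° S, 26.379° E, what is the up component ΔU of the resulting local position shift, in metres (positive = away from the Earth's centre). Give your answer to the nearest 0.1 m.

ΔU = 264.7 m

At φ = -15.674°, λ = 26.379°: sin φ = -0.270164, cos φ = 0.962814, sin λ = 0.444307, cos λ = 0.895875.
ΔU = cos φ cos λ·ΔX + cos φ sin λ·ΔY + sin φ·ΔZ = (0.962814)(0.895875)(-3) + (0.962814)(0.444307)(544) + (-0.270164)(-128) = 264.71 m.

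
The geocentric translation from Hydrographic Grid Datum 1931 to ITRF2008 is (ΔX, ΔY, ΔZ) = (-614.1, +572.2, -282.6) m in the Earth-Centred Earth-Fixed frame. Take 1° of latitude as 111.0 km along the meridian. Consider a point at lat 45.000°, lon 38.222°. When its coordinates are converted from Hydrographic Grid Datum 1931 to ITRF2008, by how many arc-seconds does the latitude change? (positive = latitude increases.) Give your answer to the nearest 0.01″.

sin φ = 0.707107, cos φ = 0.707107, sin λ = 0.618710, cos λ = 0.785619.
North component: ΔN = −sin φ cos λ·ΔX − sin φ sin λ·ΔY + cos φ·ΔZ = −(0.707107)(0.785619)(-614.1) − (0.707107)(0.618710)(572.2) + (0.707107)(-282.6) = -109.02 m.
1° of latitude spans 111000 m, so Δφ = -109.02 / 111000 × 3600 = -3.536″.

Δφ = -3.54″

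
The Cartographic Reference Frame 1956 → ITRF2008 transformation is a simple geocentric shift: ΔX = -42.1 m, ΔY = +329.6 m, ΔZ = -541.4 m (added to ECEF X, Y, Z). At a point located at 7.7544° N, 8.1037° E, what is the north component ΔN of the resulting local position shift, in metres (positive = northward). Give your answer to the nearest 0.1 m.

ΔN = -537.1 m

The local north axis is (−sin φ cos λ, −sin φ sin λ, cos φ), giving ΔN = 5.624 − 6.269 − 536.449 = -537.09 m.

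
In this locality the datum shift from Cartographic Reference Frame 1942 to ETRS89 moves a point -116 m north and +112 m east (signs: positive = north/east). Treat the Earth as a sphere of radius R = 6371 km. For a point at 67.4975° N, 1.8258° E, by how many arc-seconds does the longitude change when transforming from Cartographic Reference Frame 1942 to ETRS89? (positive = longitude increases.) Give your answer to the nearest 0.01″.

At latitude 67.4975°, cos φ = 0.382724.
One radian of longitude at latitude φ spans R cos φ, so Δλ = ΔE / (R cos φ) = 112.0 / (6371000 × 0.382724) = 4.5933e-05 rad = 9.474″.

Δλ = 9.47″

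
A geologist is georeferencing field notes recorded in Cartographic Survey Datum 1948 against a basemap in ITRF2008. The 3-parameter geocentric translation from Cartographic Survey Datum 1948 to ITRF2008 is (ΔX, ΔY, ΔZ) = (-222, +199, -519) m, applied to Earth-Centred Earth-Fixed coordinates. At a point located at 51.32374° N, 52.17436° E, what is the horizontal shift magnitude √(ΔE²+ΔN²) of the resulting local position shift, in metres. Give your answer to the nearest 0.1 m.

At φ = 51.32374°, λ = 52.17436°: sin φ = 0.780689, cos φ = 0.624919, sin λ = 0.789881, cos λ = 0.613261.
ΔE = −sin λ·ΔX + cos λ·ΔY = −(0.789881)·(-222) + (0.613261)·(199) = 297.39 m.
ΔN = −sin φ cos λ·ΔX − sin φ sin λ·ΔY + cos φ·ΔZ = −(0.780689)(0.613261)(-222) − (0.780689)(0.789881)(199) + (0.624919)(-519) = -340.76 m.
Horizontal magnitude = √(ΔE² + ΔN²) = √(297.39² + (-340.76)²) = 452.28 m.

452.3 m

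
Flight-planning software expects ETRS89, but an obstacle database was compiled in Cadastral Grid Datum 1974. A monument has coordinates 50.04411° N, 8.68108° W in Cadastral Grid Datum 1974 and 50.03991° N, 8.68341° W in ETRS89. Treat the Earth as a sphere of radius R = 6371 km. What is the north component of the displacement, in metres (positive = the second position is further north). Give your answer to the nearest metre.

Δφ = 50.03991° − 50.04411° = -0.00420°; Δλ = -8.68341° − -8.68108° = -0.00233°.
1° along a meridian = πR/180 = 111195 m.
ΔN = Δφ × 111195 = -467.0 m; ΔE = Δλ × 111195 × cos(50.04411°) = -0.00233 × 111195 × 0.642198 = -166.4 m.

ΔN = -467 m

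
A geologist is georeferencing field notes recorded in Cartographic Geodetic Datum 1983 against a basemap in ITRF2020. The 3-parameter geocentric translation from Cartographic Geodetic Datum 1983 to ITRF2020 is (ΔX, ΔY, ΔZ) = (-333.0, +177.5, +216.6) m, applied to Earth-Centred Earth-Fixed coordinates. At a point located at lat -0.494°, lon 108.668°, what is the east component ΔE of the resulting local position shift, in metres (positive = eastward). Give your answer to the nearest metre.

At φ = -0.494°, λ = 108.668°: sin φ = -0.008622, cos φ = 0.999963, sin λ = 0.947389, cos λ = -0.320084.
ΔE = −sin λ·ΔX + cos λ·ΔY = −(0.947389)·(-333.0) + (-0.320084)·(177.5) = 258.67 m.

ΔE = 259 m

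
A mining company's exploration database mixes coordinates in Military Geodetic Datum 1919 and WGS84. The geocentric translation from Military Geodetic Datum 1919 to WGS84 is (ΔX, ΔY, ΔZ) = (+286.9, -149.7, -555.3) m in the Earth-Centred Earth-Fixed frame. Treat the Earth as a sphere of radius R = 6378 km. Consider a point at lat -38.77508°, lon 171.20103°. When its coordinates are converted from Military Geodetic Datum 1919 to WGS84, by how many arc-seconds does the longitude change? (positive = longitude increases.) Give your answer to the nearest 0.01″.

sin φ = -0.626265, cos φ = 0.779610, sin λ = 0.152968, cos λ = -0.988231.
East component: ΔE = −sin λ·ΔX + cos λ·ΔY = −(0.152968)(286.9) + (-0.988231)(-149.7) = 104.05 m.
1° of latitude spans πR/180 = 111317 m; at latitude φ, 1° of longitude spans that × cos φ = 86784.0 m, so Δλ = 104.05 / 86784.0 × 3600 = 4.316″.

Δλ = 4.32″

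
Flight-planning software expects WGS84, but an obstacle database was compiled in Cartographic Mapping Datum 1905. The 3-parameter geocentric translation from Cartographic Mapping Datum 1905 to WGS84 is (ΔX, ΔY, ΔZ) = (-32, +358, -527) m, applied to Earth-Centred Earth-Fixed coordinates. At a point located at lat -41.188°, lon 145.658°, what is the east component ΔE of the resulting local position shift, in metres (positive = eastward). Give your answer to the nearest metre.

The local east axis at (φ, λ) is (−sin λ, cos λ, 0), so ΔE = −sin(145.658°)·(-32) + cos(145.658°)·358 = -277.54 m.

ΔE = -278 m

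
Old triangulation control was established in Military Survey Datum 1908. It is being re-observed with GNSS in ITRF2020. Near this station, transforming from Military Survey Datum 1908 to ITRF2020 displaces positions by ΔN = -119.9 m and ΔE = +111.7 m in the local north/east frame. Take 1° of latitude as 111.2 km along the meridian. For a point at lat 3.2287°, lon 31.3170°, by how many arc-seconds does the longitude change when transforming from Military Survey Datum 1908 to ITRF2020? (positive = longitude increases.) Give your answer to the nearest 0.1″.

Δλ = 3.6″

At latitude 3.2287°, cos φ = 0.998413.
1° of longitude at this latitude = 111.2 × cos φ = 111.02 km, so Δλ = 111.7 / 111023.5 = 0.0010061° = 3.622″.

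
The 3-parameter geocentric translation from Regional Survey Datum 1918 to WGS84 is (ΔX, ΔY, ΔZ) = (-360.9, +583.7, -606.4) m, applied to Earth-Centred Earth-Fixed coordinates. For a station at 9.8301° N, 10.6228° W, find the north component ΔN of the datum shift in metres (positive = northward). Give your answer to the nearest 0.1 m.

The local north axis is (−sin φ cos λ, −sin φ sin λ, cos φ), giving ΔN = 60.559 + 18.370 − 597.497 = -518.57 m.

ΔN = -518.6 m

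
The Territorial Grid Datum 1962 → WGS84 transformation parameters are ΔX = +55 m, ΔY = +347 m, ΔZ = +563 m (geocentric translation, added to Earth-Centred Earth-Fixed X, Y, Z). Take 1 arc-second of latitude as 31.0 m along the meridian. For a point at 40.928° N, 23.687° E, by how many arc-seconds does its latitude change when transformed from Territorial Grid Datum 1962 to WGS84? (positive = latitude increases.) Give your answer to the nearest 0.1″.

sin φ = 0.655110, cos φ = 0.755533, sin λ = 0.401740, cos λ = 0.915754.
North component: ΔN = −sin φ cos λ·ΔX − sin φ sin λ·ΔY + cos φ·ΔZ = −(0.655110)(0.915754)(55) − (0.655110)(0.401740)(347) + (0.755533)(563) = 301.04 m.
1° of latitude spans 3600 × 31.00 = 111600 m, so Δφ = 301.04 / 111600 × 3600 = 9.711″.

Δφ = 9.7″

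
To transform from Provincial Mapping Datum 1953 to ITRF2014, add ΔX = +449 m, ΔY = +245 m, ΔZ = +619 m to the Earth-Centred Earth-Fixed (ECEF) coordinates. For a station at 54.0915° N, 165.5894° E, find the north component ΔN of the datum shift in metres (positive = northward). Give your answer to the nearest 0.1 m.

ΔN = 665.9 m

At φ = 54.0915°, λ = 165.5894°: sin φ = 0.809955, cos φ = 0.586493, sin λ = 0.248869, cos λ = -0.968537.
ΔN = −sin φ cos λ·ΔX − sin φ sin λ·ΔY + cos φ·ΔZ = −(0.809955)(-0.968537)(449) − (0.809955)(0.248869)(245) + (0.586493)(619) = 665.88 m.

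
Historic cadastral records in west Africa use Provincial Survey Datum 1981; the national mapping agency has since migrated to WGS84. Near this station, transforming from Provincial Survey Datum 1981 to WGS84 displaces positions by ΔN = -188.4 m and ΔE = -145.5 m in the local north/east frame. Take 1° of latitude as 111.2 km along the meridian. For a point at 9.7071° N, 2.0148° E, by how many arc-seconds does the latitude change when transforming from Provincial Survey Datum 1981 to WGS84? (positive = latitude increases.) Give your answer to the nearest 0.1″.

1° of latitude = 111.2 km, so Δφ = -188.4 / 111200 = -0.0016942° = -6.099″.

Δφ = -6.1″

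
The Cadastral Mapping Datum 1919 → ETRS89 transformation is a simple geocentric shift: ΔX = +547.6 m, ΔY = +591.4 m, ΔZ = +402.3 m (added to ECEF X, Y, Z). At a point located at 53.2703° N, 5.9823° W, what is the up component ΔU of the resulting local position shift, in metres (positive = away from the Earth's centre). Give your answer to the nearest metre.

ΔU = 611 m

At φ = 53.2703°, λ = -5.9823°: sin φ = 0.801466, cos φ = 0.598041, sin λ = -0.104221, cos λ = 0.994554.
ΔU = cos φ cos λ·ΔX + cos φ sin λ·ΔY + sin φ·ΔZ = (0.598041)(0.994554)(547.6) + (0.598041)(-0.104221)(591.4) + (0.801466)(402.3) = 611.27 m.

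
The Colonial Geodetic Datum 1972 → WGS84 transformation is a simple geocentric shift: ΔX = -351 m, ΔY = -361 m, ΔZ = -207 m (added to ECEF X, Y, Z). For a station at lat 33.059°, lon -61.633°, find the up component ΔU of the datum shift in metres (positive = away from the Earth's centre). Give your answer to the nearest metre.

ΔU = 14 m

The local up (radial) axis is (cos φ cos λ, cos φ sin λ, sin φ), giving ΔU = -139.768 + 266.227 − 112.919 = 13.54 m.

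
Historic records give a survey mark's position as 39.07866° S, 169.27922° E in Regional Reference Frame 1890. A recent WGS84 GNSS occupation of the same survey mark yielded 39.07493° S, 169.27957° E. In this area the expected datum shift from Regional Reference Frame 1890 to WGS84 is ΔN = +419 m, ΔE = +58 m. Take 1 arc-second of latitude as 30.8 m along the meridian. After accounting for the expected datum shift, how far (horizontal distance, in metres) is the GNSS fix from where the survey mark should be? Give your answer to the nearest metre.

Observed coordinate differences: Δφ = +0.00373°, Δλ = +0.00035°.
Converting to metres (1° lat = 110880 m, cos φ = 0.776281): observed ΔN = 413.6 m, observed ΔE = 30.1 m.
Subtracting the expected shift leaves a residual of 413.6 − (419) = -5.4 m north and 30.1 − (58) = -27.9 m east.
Residual distance = √((-5.4)² + (-27.9)²) = 28.4 m.

28 m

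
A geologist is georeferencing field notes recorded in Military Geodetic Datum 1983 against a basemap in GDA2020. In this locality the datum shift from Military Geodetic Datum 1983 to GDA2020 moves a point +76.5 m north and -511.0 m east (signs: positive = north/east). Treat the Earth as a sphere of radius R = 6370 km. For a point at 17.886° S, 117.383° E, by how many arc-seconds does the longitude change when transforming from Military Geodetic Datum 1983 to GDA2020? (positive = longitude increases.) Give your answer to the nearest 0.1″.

At latitude -17.886°, cos φ = 0.951669.
One radian of longitude at latitude φ spans R cos φ, so Δλ = ΔE / (R cos φ) = -511.0 / (6370000 × 0.951669) = -8.4294e-05 rad = -17.387″.

Δλ = -17.4″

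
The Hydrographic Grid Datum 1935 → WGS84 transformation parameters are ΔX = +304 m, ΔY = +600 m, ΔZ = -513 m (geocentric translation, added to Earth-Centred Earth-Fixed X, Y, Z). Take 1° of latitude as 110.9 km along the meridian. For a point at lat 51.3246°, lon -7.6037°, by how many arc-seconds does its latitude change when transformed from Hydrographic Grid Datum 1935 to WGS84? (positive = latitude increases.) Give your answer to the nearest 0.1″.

sin φ = 0.780699, cos φ = 0.624908, sin λ = -0.132320, cos λ = 0.991207.
North component: ΔN = −sin φ cos λ·ΔX − sin φ sin λ·ΔY + cos φ·ΔZ = −(0.780699)(0.991207)(304) − (0.780699)(-0.132320)(600) + (0.624908)(-513) = -493.84 m.
1° of latitude spans 110900 m, so Δφ = -493.84 / 110900 × 3600 = -16.031″.

Δφ = -16.0″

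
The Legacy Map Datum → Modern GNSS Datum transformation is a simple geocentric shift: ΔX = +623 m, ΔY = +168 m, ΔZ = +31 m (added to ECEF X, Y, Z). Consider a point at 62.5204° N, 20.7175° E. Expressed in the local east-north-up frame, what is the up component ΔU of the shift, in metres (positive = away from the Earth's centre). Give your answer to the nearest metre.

At φ = 62.5204°, λ = 20.7175°: sin φ = 0.887175, cos φ = 0.461433, sin λ = 0.353761, cos λ = 0.935336.
ΔU = cos φ cos λ·ΔX + cos φ sin λ·ΔY + sin φ·ΔZ = (0.461433)(0.935336)(623) + (0.461433)(0.353761)(168) + (0.887175)(31) = 323.81 m.

ΔU = 324 m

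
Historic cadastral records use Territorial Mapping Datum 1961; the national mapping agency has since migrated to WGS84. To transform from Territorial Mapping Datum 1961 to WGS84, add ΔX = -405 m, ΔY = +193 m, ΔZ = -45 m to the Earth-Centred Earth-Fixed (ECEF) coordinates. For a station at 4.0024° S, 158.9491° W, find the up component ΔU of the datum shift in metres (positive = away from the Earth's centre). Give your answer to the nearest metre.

At φ = -4.0024°, λ = -158.9491°: sin φ = -0.069798, cos φ = 0.997561, sin λ = -0.359197, cos λ = -0.933262.
ΔU = cos φ cos λ·ΔX + cos φ sin λ·ΔY + sin φ·ΔZ = (0.997561)(-0.933262)(-405) + (0.997561)(-0.359197)(193) + (-0.069798)(-45) = 311.03 m.

ΔU = 311 m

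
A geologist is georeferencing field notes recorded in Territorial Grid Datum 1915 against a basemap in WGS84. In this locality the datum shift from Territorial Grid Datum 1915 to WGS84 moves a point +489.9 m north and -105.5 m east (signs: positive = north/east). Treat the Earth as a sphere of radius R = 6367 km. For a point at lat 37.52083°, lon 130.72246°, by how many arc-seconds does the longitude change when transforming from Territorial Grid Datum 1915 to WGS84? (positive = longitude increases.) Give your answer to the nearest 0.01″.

At latitude 37.52083°, cos φ = 0.793132.
One radian of longitude at latitude φ spans R cos φ, so Δλ = ΔE / (R cos φ) = -105.5 / (6367000 × 0.793132) = -2.0892e-05 rad = -4.309″.

Δλ = -4.31″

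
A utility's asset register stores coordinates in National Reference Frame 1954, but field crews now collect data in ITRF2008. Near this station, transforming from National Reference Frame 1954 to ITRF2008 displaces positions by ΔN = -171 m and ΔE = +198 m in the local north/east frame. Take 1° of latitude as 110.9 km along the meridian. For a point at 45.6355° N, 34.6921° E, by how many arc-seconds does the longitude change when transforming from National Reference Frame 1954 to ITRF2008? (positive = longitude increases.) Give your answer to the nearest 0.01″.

At latitude 45.6355°, cos φ = 0.699221.
1° of longitude at this latitude = 110.9 × cos φ = 77.54 km, so Δλ = 198.0 / 77543.6 = 0.0025534° = 9.192″.

Δλ = 9.19″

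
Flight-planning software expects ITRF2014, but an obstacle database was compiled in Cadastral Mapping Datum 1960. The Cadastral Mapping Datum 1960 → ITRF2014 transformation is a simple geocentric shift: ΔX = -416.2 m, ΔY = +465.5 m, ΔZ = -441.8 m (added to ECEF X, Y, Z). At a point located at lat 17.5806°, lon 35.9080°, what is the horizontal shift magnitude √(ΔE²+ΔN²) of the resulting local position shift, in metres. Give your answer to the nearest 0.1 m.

At φ = 17.5806°, λ = 35.9080°: sin φ = 0.302047, cos φ = 0.953293, sin λ = 0.586485, cos λ = 0.809960.
ΔE = −sin λ·ΔX + cos λ·ΔY = −(0.586485)·(-416.2) + (0.809960)·(465.5) = 621.13 m.
ΔN = −sin φ cos λ·ΔX − sin φ sin λ·ΔY + cos φ·ΔZ = −(0.302047)(0.809960)(-416.2) − (0.302047)(0.586485)(465.5) + (0.953293)(-441.8) = -401.80 m.
Horizontal magnitude = √(ΔE² + ΔN²) = √(621.13² + (-401.80)²) = 739.76 m.

739.8 m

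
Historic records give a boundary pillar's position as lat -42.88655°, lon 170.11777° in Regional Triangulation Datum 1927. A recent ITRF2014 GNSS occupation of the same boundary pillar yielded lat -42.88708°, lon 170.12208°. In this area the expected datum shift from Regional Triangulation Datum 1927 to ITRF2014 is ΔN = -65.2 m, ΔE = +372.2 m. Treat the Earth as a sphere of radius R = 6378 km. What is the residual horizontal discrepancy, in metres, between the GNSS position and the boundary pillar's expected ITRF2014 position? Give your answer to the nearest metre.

Observed coordinate differences: Δφ = -0.00053°, Δλ = +0.00431°.
Converting to metres (1° lat = 111317 m, cos φ = 0.732703): observed ΔN = -59.0 m, observed ΔE = 351.5 m.
Subtracting the expected shift leaves a residual of -59.0 − (-65.2) = 6.2 m north and 351.5 − (372.2) = -20.7 m east.
Residual distance = √(6.2² + (-20.7)²) = 21.6 m.

22 m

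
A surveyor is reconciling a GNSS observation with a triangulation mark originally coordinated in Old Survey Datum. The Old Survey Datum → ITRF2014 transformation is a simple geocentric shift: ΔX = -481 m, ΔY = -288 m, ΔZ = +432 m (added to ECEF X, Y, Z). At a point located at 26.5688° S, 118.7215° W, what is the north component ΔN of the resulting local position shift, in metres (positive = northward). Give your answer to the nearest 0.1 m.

At φ = -26.5688°, λ = -118.7215°: sin φ = -0.447272, cos φ = 0.894398, sin λ = -0.876966, cos λ = -0.480553.
ΔN = −sin φ cos λ·ΔX − sin φ sin λ·ΔY + cos φ·ΔZ = −(-0.447272)(-0.480553)(-481) − (-0.447272)(-0.876966)(-288) + (0.894398)(432) = 602.73 m.

ΔN = 602.7 m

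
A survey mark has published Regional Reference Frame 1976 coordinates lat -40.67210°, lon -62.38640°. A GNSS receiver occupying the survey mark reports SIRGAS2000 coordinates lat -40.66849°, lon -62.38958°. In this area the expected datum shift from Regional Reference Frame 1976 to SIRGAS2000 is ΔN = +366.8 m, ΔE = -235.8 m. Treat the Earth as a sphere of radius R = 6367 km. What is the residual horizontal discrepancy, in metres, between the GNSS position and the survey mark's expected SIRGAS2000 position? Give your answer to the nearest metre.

47 m

Observed coordinate differences: Δφ = +0.00361°, Δλ = -0.00318°.
Converting to metres (1° lat = 111125 m, cos φ = 0.758452): observed ΔN = 401.2 m, observed ΔE = -268.0 m.
Subtracting the expected shift leaves a residual of 401.2 − (366.8) = 34.4 m north and -268.0 − (-235.8) = -32.2 m east.
Residual distance = √(34.4² + (-32.2)²) = 47.1 m.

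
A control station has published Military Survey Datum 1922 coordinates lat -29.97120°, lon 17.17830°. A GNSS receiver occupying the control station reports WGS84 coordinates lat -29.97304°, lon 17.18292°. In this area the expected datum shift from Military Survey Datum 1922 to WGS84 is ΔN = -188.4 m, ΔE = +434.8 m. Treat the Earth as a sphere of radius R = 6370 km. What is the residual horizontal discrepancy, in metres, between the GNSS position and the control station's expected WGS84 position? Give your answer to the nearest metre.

Observed coordinate differences: Δφ = -0.00184°, Δλ = +0.00462°.
Converting to metres (1° lat = 111177 m, cos φ = 0.866277): observed ΔN = -204.6 m, observed ΔE = 445.0 m.
Subtracting the expected shift leaves a residual of -204.6 − (-188.4) = -16.2 m north and 445.0 − (434.8) = 10.2 m east.
Residual distance = √((-16.2)² + 10.2²) = 19.1 m.

19 m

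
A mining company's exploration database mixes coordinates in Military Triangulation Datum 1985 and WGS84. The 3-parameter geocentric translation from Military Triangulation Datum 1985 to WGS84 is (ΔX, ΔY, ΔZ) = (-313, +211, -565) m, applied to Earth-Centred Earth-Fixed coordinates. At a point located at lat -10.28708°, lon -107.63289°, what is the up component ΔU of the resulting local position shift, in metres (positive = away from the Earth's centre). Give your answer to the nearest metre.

ΔU = -4 m

At φ = -10.28708°, λ = -107.63289°: sin φ = -0.178580, cos φ = 0.983925, sin λ = -0.953017, cos λ = -0.302917.
ΔU = cos φ cos λ·ΔX + cos φ sin λ·ΔY + sin φ·ΔZ = (0.983925)(-0.302917)(-313) + (0.983925)(-0.953017)(211) + (-0.178580)(-565) = -3.67 m.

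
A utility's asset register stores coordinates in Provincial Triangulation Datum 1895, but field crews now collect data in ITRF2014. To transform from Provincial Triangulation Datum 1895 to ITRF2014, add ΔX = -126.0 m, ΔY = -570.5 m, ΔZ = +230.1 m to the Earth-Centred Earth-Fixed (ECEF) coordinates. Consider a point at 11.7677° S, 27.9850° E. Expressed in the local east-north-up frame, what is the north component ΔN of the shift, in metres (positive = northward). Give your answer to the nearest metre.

At φ = -11.7677°, λ = 27.9850°: sin φ = -0.203944, cos φ = 0.978983, sin λ = 0.469240, cos λ = 0.883070.
ΔN = −sin φ cos λ·ΔX − sin φ sin λ·ΔY + cos φ·ΔZ = −(-0.203944)(0.883070)(-126.0) − (-0.203944)(0.469240)(-570.5) + (0.978983)(230.1) = 147.98 m.

ΔN = 148 m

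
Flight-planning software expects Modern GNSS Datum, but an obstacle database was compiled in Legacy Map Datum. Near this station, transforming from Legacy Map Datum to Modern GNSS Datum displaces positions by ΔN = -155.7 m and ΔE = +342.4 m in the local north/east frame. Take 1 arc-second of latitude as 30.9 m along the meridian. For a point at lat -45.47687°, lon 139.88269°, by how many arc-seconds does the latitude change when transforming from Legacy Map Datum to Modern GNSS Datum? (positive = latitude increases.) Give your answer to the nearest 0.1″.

1″ of latitude = 30.90 m, so Δφ = -155.7 / 30.90 = -5.039″.

Δφ = -5.0″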